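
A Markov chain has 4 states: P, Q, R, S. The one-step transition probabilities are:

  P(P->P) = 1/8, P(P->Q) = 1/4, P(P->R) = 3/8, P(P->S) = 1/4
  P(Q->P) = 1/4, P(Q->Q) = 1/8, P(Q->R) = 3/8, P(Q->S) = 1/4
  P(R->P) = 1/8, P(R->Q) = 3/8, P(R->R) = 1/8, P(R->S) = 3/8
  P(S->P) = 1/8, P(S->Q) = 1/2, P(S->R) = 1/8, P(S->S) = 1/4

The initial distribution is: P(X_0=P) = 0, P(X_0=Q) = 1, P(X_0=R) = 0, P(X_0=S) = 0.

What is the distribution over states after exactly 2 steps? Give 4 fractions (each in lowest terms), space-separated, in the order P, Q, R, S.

Propagating the distribution step by step (d_{t+1} = d_t * P):
d_0 = (P=0, Q=1, R=0, S=0)
  d_1[P] = 0*1/8 + 1*1/4 + 0*1/8 + 0*1/8 = 1/4
  d_1[Q] = 0*1/4 + 1*1/8 + 0*3/8 + 0*1/2 = 1/8
  d_1[R] = 0*3/8 + 1*3/8 + 0*1/8 + 0*1/8 = 3/8
  d_1[S] = 0*1/4 + 1*1/4 + 0*3/8 + 0*1/4 = 1/4
d_1 = (P=1/4, Q=1/8, R=3/8, S=1/4)
  d_2[P] = 1/4*1/8 + 1/8*1/4 + 3/8*1/8 + 1/4*1/8 = 9/64
  d_2[Q] = 1/4*1/4 + 1/8*1/8 + 3/8*3/8 + 1/4*1/2 = 11/32
  d_2[R] = 1/4*3/8 + 1/8*3/8 + 3/8*1/8 + 1/4*1/8 = 7/32
  d_2[S] = 1/4*1/4 + 1/8*1/4 + 3/8*3/8 + 1/4*1/4 = 19/64
d_2 = (P=9/64, Q=11/32, R=7/32, S=19/64)

Answer: 9/64 11/32 7/32 19/64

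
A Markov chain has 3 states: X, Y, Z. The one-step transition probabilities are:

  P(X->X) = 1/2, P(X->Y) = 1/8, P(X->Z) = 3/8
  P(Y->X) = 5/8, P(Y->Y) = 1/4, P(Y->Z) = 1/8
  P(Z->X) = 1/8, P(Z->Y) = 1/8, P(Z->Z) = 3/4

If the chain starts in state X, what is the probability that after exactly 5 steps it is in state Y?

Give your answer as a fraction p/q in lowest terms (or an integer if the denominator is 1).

Answer: 4681/32768

Derivation:
Computing P^5 by repeated multiplication:
P^1 =
  X: [1/2, 1/8, 3/8]
  Y: [5/8, 1/4, 1/8]
  Z: [1/8, 1/8, 3/4]
P^2 =
  X: [3/8, 9/64, 31/64]
  Y: [31/64, 5/32, 23/64]
  Z: [15/64, 9/64, 5/8]
P^3 =
  X: [43/128, 73/512, 267/512]
  Y: [197/512, 37/256, 241/512]
  Z: [145/512, 73/512, 147/256]
P^4 =
  X: [165/512, 585/4096, 2191/4096]
  Y: [1399/4096, 293/2048, 2111/4096]
  Z: [1239/4096, 585/4096, 71/128]
P^5 =
  X: [2599/8192, 4681/32768, 17691/32768]
  Y: [10637/32768, 2341/16384, 17449/32768]
  Z: [10153/32768, 4681/32768, 8967/16384]

(P^5)[X -> Y] = 4681/32768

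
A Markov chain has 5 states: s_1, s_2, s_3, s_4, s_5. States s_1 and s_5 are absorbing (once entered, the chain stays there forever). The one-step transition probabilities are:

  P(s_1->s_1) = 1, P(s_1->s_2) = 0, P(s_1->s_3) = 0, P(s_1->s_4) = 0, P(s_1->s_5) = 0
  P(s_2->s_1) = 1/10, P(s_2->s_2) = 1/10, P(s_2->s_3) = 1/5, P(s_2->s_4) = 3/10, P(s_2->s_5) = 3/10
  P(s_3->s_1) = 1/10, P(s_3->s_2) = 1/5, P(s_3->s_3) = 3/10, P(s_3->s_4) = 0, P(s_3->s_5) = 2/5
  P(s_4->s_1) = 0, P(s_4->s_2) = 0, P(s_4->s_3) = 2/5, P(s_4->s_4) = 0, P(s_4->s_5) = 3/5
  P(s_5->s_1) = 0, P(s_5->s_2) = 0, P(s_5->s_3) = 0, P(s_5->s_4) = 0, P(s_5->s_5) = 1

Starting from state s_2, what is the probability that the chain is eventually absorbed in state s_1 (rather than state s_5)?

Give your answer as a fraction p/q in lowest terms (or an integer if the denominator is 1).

Let a_i = P(absorbed in s_1 | start in state i).
Boundary conditions: a_s_1 = 1, a_s_5 = 0.
For each transient state i, a_i = sum_j P(i->j) * a_j:
  a_s_2 = 1/10*a_s_1 + 1/10*a_s_2 + 1/5*a_s_3 + 3/10*a_s_4 + 3/10*a_s_5
  a_s_3 = 1/10*a_s_1 + 1/5*a_s_2 + 3/10*a_s_3 + 0*a_s_4 + 2/5*a_s_5
  a_s_4 = 0*a_s_1 + 0*a_s_2 + 2/5*a_s_3 + 0*a_s_4 + 3/5*a_s_5

Substituting a_s_1 = 1 and a_s_5 = 0, rearrange to (I - Q) a = r where r[i] = P(i -> s_1):
  [9/10, -1/5, -3/10] . (a_s_2, a_s_3, a_s_4) = 1/10
  [-1/5, 7/10, 0] . (a_s_2, a_s_3, a_s_4) = 1/10
  [0, -2/5, 1] . (a_s_2, a_s_3, a_s_4) = 0

Solving yields:
  a_s_2 = 51/283
  a_s_3 = 55/283
  a_s_4 = 22/283

Starting state is s_2, so the absorption probability is a_s_2 = 51/283.

Answer: 51/283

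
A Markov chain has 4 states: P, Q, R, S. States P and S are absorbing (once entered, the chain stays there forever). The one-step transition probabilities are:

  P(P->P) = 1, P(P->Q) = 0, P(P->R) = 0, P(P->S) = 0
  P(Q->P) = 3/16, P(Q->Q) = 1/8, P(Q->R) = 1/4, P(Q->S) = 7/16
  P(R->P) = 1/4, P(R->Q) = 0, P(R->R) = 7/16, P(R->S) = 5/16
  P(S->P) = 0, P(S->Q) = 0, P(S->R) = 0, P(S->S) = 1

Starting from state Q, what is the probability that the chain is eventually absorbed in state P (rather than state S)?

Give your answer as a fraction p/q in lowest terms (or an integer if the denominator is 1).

Answer: 43/126

Derivation:
Let a_i = P(absorbed in P | start in state i).
Boundary conditions: a_P = 1, a_S = 0.
For each transient state i, a_i = sum_j P(i->j) * a_j:
  a_Q = 3/16*a_P + 1/8*a_Q + 1/4*a_R + 7/16*a_S
  a_R = 1/4*a_P + 0*a_Q + 7/16*a_R + 5/16*a_S

Substituting a_P = 1 and a_S = 0, rearrange to (I - Q) a = r where r[i] = P(i -> P):
  [7/8, -1/4] . (a_Q, a_R) = 3/16
  [0, 9/16] . (a_Q, a_R) = 1/4

Solving yields:
  a_Q = 43/126
  a_R = 4/9

Starting state is Q, so the absorption probability is a_Q = 43/126.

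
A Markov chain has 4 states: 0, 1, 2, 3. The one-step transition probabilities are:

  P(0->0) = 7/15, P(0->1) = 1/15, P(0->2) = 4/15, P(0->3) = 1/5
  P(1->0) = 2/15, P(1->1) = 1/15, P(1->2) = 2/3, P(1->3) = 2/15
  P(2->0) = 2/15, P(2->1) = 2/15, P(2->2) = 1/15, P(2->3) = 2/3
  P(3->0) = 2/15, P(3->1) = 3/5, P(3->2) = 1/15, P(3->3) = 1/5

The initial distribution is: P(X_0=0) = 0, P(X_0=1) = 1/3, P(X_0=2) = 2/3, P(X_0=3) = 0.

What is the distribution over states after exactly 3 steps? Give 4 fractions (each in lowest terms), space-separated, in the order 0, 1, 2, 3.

Propagating the distribution step by step (d_{t+1} = d_t * P):
d_0 = (0=0, 1=1/3, 2=2/3, 3=0)
  d_1[0] = 0*7/15 + 1/3*2/15 + 2/3*2/15 + 0*2/15 = 2/15
  d_1[1] = 0*1/15 + 1/3*1/15 + 2/3*2/15 + 0*3/5 = 1/9
  d_1[2] = 0*4/15 + 1/3*2/3 + 2/3*1/15 + 0*1/15 = 4/15
  d_1[3] = 0*1/5 + 1/3*2/15 + 2/3*2/3 + 0*1/5 = 22/45
d_1 = (0=2/15, 1=1/9, 2=4/15, 3=22/45)
  d_2[0] = 2/15*7/15 + 1/9*2/15 + 4/15*2/15 + 22/45*2/15 = 8/45
  d_2[1] = 2/15*1/15 + 1/9*1/15 + 4/15*2/15 + 22/45*3/5 = 233/675
  d_2[2] = 2/15*4/15 + 1/9*2/3 + 4/15*1/15 + 22/45*1/15 = 4/25
  d_2[3] = 2/15*1/5 + 1/9*2/15 + 4/15*2/3 + 22/45*1/5 = 214/675
d_2 = (0=8/45, 1=233/675, 2=4/25, 3=214/675)
  d_3[0] = 8/45*7/15 + 233/675*2/15 + 4/25*2/15 + 214/675*2/15 = 26/135
  d_3[1] = 8/45*1/15 + 233/675*1/15 + 4/25*2/15 + 214/675*3/5 = 499/2025
  d_3[2] = 8/45*4/15 + 233/675*2/3 + 4/25*1/15 + 214/675*1/15 = 116/375
  d_3[3] = 8/45*1/5 + 233/675*2/15 + 4/25*2/3 + 214/675*1/5 = 2548/10125
d_3 = (0=26/135, 1=499/2025, 2=116/375, 3=2548/10125)

Answer: 26/135 499/2025 116/375 2548/10125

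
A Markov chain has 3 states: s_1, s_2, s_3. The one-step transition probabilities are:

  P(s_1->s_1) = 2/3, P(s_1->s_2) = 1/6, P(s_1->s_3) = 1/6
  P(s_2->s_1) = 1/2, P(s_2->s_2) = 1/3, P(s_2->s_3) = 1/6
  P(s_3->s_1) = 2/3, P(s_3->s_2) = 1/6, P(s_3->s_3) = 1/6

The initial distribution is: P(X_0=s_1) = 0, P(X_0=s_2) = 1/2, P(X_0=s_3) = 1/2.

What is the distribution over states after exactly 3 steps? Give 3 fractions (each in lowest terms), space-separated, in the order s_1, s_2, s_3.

Answer: 91/144 29/144 1/6

Derivation:
Propagating the distribution step by step (d_{t+1} = d_t * P):
d_0 = (s_1=0, s_2=1/2, s_3=1/2)
  d_1[s_1] = 0*2/3 + 1/2*1/2 + 1/2*2/3 = 7/12
  d_1[s_2] = 0*1/6 + 1/2*1/3 + 1/2*1/6 = 1/4
  d_1[s_3] = 0*1/6 + 1/2*1/6 + 1/2*1/6 = 1/6
d_1 = (s_1=7/12, s_2=1/4, s_3=1/6)
  d_2[s_1] = 7/12*2/3 + 1/4*1/2 + 1/6*2/3 = 5/8
  d_2[s_2] = 7/12*1/6 + 1/4*1/3 + 1/6*1/6 = 5/24
  d_2[s_3] = 7/12*1/6 + 1/4*1/6 + 1/6*1/6 = 1/6
d_2 = (s_1=5/8, s_2=5/24, s_3=1/6)
  d_3[s_1] = 5/8*2/3 + 5/24*1/2 + 1/6*2/3 = 91/144
  d_3[s_2] = 5/8*1/6 + 5/24*1/3 + 1/6*1/6 = 29/144
  d_3[s_3] = 5/8*1/6 + 5/24*1/6 + 1/6*1/6 = 1/6
d_3 = (s_1=91/144, s_2=29/144, s_3=1/6)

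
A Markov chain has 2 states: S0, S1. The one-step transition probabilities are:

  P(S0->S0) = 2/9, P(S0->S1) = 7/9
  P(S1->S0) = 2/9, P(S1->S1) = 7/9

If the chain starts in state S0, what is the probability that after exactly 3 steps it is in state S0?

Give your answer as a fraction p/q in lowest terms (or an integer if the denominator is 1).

Answer: 2/9

Derivation:
Computing P^3 by repeated multiplication:
P^1 =
  S0: [2/9, 7/9]
  S1: [2/9, 7/9]
P^2 =
  S0: [2/9, 7/9]
  S1: [2/9, 7/9]
P^3 =
  S0: [2/9, 7/9]
  S1: [2/9, 7/9]

(P^3)[S0 -> S0] = 2/9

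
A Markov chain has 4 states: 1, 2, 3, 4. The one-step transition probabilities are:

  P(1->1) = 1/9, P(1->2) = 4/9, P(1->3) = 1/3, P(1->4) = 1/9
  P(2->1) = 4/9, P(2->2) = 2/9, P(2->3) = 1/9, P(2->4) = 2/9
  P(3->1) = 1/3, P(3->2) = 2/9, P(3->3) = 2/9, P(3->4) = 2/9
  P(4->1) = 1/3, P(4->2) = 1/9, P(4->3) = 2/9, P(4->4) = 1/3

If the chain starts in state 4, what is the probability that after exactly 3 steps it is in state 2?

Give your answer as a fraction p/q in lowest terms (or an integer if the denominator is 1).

Answer: 188/729

Derivation:
Computing P^3 by repeated multiplication:
P^1 =
  1: [1/9, 4/9, 1/3, 1/9]
  2: [4/9, 2/9, 1/9, 2/9]
  3: [1/3, 2/9, 2/9, 2/9]
  4: [1/3, 1/9, 2/9, 1/3]
P^2 =
  1: [29/81, 19/81, 5/27, 2/9]
  2: [7/27, 8/27, 20/81, 16/81]
  3: [23/81, 22/81, 19/81, 17/81]
  4: [22/81, 7/27, 20/81, 2/9]
P^3 =
  1: [68/243, 202/729, 172/729, 151/729]
  2: [25/81, 188/729, 53/243, 157/729]
  3: [73/243, 191/729, 163/729, 52/243]
  4: [220/729, 188/729, 163/729, 158/729]

(P^3)[4 -> 2] = 188/729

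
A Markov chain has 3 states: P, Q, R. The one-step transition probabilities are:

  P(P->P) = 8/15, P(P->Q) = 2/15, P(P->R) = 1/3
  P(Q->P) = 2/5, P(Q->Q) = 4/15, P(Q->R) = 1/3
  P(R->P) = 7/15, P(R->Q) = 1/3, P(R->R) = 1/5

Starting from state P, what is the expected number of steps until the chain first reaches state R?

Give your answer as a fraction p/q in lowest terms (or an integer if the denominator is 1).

Let h_i = expected steps to first reach R from state i.
Boundary: h_R = 0.
First-step equations for the other states:
  h_P = 1 + 8/15*h_P + 2/15*h_Q + 1/3*h_R
  h_Q = 1 + 2/5*h_P + 4/15*h_Q + 1/3*h_R

Substituting h_R = 0 and rearranging gives the linear system (I - Q) h = 1:
  [7/15, -2/15] . (h_P, h_Q) = 1
  [-2/5, 11/15] . (h_P, h_Q) = 1

Solving yields:
  h_P = 3
  h_Q = 3

Starting state is P, so the expected hitting time is h_P = 3.

Answer: 3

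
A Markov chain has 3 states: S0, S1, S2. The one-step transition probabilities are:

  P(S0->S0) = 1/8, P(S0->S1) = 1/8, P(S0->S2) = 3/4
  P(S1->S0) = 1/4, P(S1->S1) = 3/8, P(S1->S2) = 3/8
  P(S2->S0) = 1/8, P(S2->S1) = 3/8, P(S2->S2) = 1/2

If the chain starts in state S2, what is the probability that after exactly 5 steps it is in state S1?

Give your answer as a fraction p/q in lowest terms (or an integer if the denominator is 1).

Answer: 2731/8192

Derivation:
Computing P^5 by repeated multiplication:
P^1 =
  S0: [1/8, 1/8, 3/4]
  S1: [1/4, 3/8, 3/8]
  S2: [1/8, 3/8, 1/2]
P^2 =
  S0: [9/64, 11/32, 33/64]
  S1: [11/64, 5/16, 33/64]
  S2: [11/64, 11/32, 31/64]
P^3 =
  S0: [43/256, 87/256, 63/128]
  S1: [21/128, 85/256, 129/256]
  S2: [43/256, 85/256, 1/2]
P^4 =
  S0: [343/2048, 341/1024, 1023/2048]
  S1: [341/2048, 171/512, 1023/2048]
  S2: [341/2048, 341/1024, 1025/2048]
P^5 =
  S0: [1365/8192, 2729/8192, 2049/4096]
  S1: [683/4096, 2731/8192, 4095/8192]
  S2: [1365/8192, 2731/8192, 1/2]

(P^5)[S2 -> S1] = 2731/8192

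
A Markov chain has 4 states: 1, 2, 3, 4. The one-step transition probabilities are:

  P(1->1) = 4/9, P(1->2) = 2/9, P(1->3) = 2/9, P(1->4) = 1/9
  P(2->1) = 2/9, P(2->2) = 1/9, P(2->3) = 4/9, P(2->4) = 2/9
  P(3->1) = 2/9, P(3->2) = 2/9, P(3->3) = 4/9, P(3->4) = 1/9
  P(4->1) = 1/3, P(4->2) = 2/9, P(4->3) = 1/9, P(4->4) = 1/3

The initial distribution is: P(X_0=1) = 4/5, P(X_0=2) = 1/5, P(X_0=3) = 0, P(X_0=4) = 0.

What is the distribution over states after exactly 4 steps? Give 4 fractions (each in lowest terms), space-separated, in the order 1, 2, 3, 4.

Propagating the distribution step by step (d_{t+1} = d_t * P):
d_0 = (1=4/5, 2=1/5, 3=0, 4=0)
  d_1[1] = 4/5*4/9 + 1/5*2/9 + 0*2/9 + 0*1/3 = 2/5
  d_1[2] = 4/5*2/9 + 1/5*1/9 + 0*2/9 + 0*2/9 = 1/5
  d_1[3] = 4/5*2/9 + 1/5*4/9 + 0*4/9 + 0*1/9 = 4/15
  d_1[4] = 4/5*1/9 + 1/5*2/9 + 0*1/9 + 0*1/3 = 2/15
d_1 = (1=2/5, 2=1/5, 3=4/15, 4=2/15)
  d_2[1] = 2/5*4/9 + 1/5*2/9 + 4/15*2/9 + 2/15*1/3 = 44/135
  d_2[2] = 2/5*2/9 + 1/5*1/9 + 4/15*2/9 + 2/15*2/9 = 1/5
  d_2[3] = 2/5*2/9 + 1/5*4/9 + 4/15*4/9 + 2/15*1/9 = 14/45
  d_2[4] = 2/5*1/9 + 1/5*2/9 + 4/15*1/9 + 2/15*1/3 = 22/135
d_2 = (1=44/135, 2=1/5, 3=14/45, 4=22/135)
  d_3[1] = 44/135*4/9 + 1/5*2/9 + 14/45*2/9 + 22/135*1/3 = 76/243
  d_3[2] = 44/135*2/9 + 1/5*1/9 + 14/45*2/9 + 22/135*2/9 = 1/5
  d_3[3] = 44/135*2/9 + 1/5*4/9 + 14/45*4/9 + 22/135*1/9 = 386/1215
  d_3[4] = 44/135*1/9 + 1/5*2/9 + 14/45*1/9 + 22/135*1/3 = 206/1215
d_3 = (1=76/243, 2=1/5, 3=386/1215, 4=206/1215)
  d_4[1] = 76/243*4/9 + 1/5*2/9 + 386/1215*2/9 + 206/1215*1/3 = 1132/3645
  d_4[2] = 76/243*2/9 + 1/5*1/9 + 386/1215*2/9 + 206/1215*2/9 = 1/5
  d_4[3] = 76/243*2/9 + 1/5*4/9 + 386/1215*4/9 + 206/1215*1/9 = 3482/10935
  d_4[4] = 76/243*1/9 + 1/5*2/9 + 386/1215*1/9 + 206/1215*1/3 = 374/2187
d_4 = (1=1132/3645, 2=1/5, 3=3482/10935, 4=374/2187)

Answer: 1132/3645 1/5 3482/10935 374/2187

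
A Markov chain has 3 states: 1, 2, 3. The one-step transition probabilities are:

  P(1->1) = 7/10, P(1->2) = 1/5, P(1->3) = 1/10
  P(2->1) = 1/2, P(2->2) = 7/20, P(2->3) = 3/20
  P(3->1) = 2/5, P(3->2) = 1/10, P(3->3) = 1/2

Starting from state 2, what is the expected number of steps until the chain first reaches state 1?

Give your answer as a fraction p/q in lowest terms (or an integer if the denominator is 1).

Answer: 65/31

Derivation:
Let h_i = expected steps to first reach 1 from state i.
Boundary: h_1 = 0.
First-step equations for the other states:
  h_2 = 1 + 1/2*h_1 + 7/20*h_2 + 3/20*h_3
  h_3 = 1 + 2/5*h_1 + 1/10*h_2 + 1/2*h_3

Substituting h_1 = 0 and rearranging gives the linear system (I - Q) h = 1:
  [13/20, -3/20] . (h_2, h_3) = 1
  [-1/10, 1/2] . (h_2, h_3) = 1

Solving yields:
  h_2 = 65/31
  h_3 = 75/31

Starting state is 2, so the expected hitting time is h_2 = 65/31.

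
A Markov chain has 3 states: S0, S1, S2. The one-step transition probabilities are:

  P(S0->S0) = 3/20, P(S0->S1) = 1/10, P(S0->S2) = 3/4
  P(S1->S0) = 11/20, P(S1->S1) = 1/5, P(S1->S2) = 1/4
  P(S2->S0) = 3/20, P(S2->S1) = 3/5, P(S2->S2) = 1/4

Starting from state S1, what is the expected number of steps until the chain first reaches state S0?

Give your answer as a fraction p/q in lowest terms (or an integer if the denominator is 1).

Answer: 20/9

Derivation:
Let h_i = expected steps to first reach S0 from state i.
Boundary: h_S0 = 0.
First-step equations for the other states:
  h_S1 = 1 + 11/20*h_S0 + 1/5*h_S1 + 1/4*h_S2
  h_S2 = 1 + 3/20*h_S0 + 3/5*h_S1 + 1/4*h_S2

Substituting h_S0 = 0 and rearranging gives the linear system (I - Q) h = 1:
  [4/5, -1/4] . (h_S1, h_S2) = 1
  [-3/5, 3/4] . (h_S1, h_S2) = 1

Solving yields:
  h_S1 = 20/9
  h_S2 = 28/9

Starting state is S1, so the expected hitting time is h_S1 = 20/9.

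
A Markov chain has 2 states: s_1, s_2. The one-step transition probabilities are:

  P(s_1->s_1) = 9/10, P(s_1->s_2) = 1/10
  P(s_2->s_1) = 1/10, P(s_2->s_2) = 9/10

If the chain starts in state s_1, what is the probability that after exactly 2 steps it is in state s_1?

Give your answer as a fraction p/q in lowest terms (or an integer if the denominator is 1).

Answer: 41/50

Derivation:
Computing P^2 by repeated multiplication:
P^1 =
  s_1: [9/10, 1/10]
  s_2: [1/10, 9/10]
P^2 =
  s_1: [41/50, 9/50]
  s_2: [9/50, 41/50]

(P^2)[s_1 -> s_1] = 41/50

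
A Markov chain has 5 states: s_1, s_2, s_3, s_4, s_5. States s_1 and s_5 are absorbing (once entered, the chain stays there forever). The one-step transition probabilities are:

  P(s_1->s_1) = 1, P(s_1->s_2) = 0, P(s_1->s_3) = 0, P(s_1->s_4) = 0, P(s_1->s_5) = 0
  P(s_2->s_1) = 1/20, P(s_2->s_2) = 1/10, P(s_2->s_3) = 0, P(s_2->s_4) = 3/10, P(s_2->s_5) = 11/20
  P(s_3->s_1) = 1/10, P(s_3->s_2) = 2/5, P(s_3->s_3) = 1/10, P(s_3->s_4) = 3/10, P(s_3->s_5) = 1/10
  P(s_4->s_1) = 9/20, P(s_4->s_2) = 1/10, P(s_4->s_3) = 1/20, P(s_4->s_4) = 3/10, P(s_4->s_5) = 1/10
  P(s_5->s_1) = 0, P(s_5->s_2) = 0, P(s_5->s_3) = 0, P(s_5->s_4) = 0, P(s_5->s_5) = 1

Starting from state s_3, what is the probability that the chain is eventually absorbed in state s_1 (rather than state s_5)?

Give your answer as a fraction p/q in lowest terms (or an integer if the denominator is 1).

Let a_i = P(absorbed in s_1 | start in state i).
Boundary conditions: a_s_1 = 1, a_s_5 = 0.
For each transient state i, a_i = sum_j P(i->j) * a_j:
  a_s_2 = 1/20*a_s_1 + 1/10*a_s_2 + 0*a_s_3 + 3/10*a_s_4 + 11/20*a_s_5
  a_s_3 = 1/10*a_s_1 + 2/5*a_s_2 + 1/10*a_s_3 + 3/10*a_s_4 + 1/10*a_s_5
  a_s_4 = 9/20*a_s_1 + 1/10*a_s_2 + 1/20*a_s_3 + 3/10*a_s_4 + 1/10*a_s_5

Substituting a_s_1 = 1 and a_s_5 = 0, rearrange to (I - Q) a = r where r[i] = P(i -> s_1):
  [9/10, 0, -3/10] . (a_s_2, a_s_3, a_s_4) = 1/20
  [-2/5, 9/10, -3/10] . (a_s_2, a_s_3, a_s_4) = 1/10
  [-1/10, -1/20, 7/10] . (a_s_2, a_s_3, a_s_4) = 9/20

Solving yields:
  a_s_2 = 205/694
  a_s_3 = 502/1041
  a_s_4 = 749/1041

Starting state is s_3, so the absorption probability is a_s_3 = 502/1041.

Answer: 502/1041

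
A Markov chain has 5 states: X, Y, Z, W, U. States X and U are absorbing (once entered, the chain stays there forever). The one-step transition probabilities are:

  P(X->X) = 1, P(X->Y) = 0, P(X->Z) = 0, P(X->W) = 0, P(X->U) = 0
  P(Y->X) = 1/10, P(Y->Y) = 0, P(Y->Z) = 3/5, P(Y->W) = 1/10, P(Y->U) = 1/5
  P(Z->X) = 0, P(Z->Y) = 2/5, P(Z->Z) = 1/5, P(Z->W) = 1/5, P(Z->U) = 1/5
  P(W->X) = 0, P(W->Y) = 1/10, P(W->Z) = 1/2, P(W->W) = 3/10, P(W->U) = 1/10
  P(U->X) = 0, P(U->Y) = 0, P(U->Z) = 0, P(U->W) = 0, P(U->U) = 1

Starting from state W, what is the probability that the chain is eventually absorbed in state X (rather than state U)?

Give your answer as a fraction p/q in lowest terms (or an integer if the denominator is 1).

Answer: 1/9

Derivation:
Let a_i = P(absorbed in X | start in state i).
Boundary conditions: a_X = 1, a_U = 0.
For each transient state i, a_i = sum_j P(i->j) * a_j:
  a_Y = 1/10*a_X + 0*a_Y + 3/5*a_Z + 1/10*a_W + 1/5*a_U
  a_Z = 0*a_X + 2/5*a_Y + 1/5*a_Z + 1/5*a_W + 1/5*a_U
  a_W = 0*a_X + 1/10*a_Y + 1/2*a_Z + 3/10*a_W + 1/10*a_U

Substituting a_X = 1 and a_U = 0, rearrange to (I - Q) a = r where r[i] = P(i -> X):
  [1, -3/5, -1/10] . (a_Y, a_Z, a_W) = 1/10
  [-2/5, 4/5, -1/5] . (a_Y, a_Z, a_W) = 0
  [-1/10, -1/2, 7/10] . (a_Y, a_Z, a_W) = 0

Solving yields:
  a_Y = 23/126
  a_Z = 5/42
  a_W = 1/9

Starting state is W, so the absorption probability is a_W = 1/9.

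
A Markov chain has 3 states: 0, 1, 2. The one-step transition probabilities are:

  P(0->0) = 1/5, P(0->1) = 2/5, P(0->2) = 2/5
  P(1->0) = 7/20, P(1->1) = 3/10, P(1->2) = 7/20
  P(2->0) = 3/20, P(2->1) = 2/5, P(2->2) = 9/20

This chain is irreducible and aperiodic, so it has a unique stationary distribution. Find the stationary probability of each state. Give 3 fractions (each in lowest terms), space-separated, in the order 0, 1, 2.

Answer: 49/209 4/11 84/209

Derivation:
The stationary distribution satisfies pi = pi * P, i.e.:
  pi_0 = 1/5*pi_0 + 7/20*pi_1 + 3/20*pi_2
  pi_1 = 2/5*pi_0 + 3/10*pi_1 + 2/5*pi_2
  pi_2 = 2/5*pi_0 + 7/20*pi_1 + 9/20*pi_2
with normalization: pi_0 + pi_1 + pi_2 = 1.

Using the first 2 balance equations plus normalization, the linear system A*pi = b is:
  [-4/5, 7/20, 3/20] . pi = 0
  [2/5, -7/10, 2/5] . pi = 0
  [1, 1, 1] . pi = 1

Solving yields:
  pi_0 = 49/209
  pi_1 = 4/11
  pi_2 = 84/209

Verification (pi * P):
  49/209*1/5 + 4/11*7/20 + 84/209*3/20 = 49/209 = pi_0  (ok)
  49/209*2/5 + 4/11*3/10 + 84/209*2/5 = 4/11 = pi_1  (ok)
  49/209*2/5 + 4/11*7/20 + 84/209*9/20 = 84/209 = pi_2  (ok)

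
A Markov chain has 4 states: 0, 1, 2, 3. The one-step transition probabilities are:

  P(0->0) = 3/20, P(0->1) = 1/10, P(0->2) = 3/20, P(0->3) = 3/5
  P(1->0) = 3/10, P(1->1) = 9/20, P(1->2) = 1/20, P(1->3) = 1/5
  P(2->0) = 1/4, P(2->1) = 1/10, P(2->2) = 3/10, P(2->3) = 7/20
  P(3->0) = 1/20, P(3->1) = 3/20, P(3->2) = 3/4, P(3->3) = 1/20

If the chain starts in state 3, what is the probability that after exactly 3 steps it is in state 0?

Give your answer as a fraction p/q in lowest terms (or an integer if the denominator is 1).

Answer: 337/2000

Derivation:
Computing P^3 by repeated multiplication:
P^1 =
  0: [3/20, 1/10, 3/20, 3/5]
  1: [3/10, 9/20, 1/20, 1/5]
  2: [1/4, 1/10, 3/10, 7/20]
  3: [1/20, 3/20, 3/4, 1/20]
P^2 =
  0: [3/25, 33/200, 209/400, 77/400]
  1: [81/400, 107/400, 93/400, 119/400]
  2: [4/25, 61/400, 79/200, 117/400]
  3: [97/400, 31/200, 111/400, 13/40]
P^3 =
  0: [831/4000, 1339/8000, 2619/8000, 119/400]
  1: [1469/8000, 417/2000, 2693/8000, 217/800]
  2: [293/1600, 21/125, 739/2000, 447/1600]
  3: [337/2000, 341/2000, 2969/8000, 2319/8000]

(P^3)[3 -> 0] = 337/2000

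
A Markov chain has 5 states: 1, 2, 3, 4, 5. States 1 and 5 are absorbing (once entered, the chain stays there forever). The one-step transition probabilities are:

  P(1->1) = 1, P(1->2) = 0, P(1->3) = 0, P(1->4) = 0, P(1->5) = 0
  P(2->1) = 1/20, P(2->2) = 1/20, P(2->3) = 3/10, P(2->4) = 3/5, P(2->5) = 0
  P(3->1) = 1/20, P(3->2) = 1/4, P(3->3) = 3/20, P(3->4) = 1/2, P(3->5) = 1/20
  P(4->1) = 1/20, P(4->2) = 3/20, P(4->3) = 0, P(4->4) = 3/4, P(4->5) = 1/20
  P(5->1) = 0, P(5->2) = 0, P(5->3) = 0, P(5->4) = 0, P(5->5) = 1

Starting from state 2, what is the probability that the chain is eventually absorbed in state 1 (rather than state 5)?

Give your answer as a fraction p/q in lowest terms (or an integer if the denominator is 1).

Answer: 379/673

Derivation:
Let a_i = P(absorbed in 1 | start in state i).
Boundary conditions: a_1 = 1, a_5 = 0.
For each transient state i, a_i = sum_j P(i->j) * a_j:
  a_2 = 1/20*a_1 + 1/20*a_2 + 3/10*a_3 + 3/5*a_4 + 0*a_5
  a_3 = 1/20*a_1 + 1/4*a_2 + 3/20*a_3 + 1/2*a_4 + 1/20*a_5
  a_4 = 1/20*a_1 + 3/20*a_2 + 0*a_3 + 3/4*a_4 + 1/20*a_5

Substituting a_1 = 1 and a_5 = 0, rearrange to (I - Q) a = r where r[i] = P(i -> 1):
  [19/20, -3/10, -3/5] . (a_2, a_3, a_4) = 1/20
  [-1/4, 17/20, -1/2] . (a_2, a_3, a_4) = 1/20
  [-3/20, 0, 1/4] . (a_2, a_3, a_4) = 1/20

Solving yields:
  a_2 = 379/673
  a_3 = 364/673
  a_4 = 362/673

Starting state is 2, so the absorption probability is a_2 = 379/673.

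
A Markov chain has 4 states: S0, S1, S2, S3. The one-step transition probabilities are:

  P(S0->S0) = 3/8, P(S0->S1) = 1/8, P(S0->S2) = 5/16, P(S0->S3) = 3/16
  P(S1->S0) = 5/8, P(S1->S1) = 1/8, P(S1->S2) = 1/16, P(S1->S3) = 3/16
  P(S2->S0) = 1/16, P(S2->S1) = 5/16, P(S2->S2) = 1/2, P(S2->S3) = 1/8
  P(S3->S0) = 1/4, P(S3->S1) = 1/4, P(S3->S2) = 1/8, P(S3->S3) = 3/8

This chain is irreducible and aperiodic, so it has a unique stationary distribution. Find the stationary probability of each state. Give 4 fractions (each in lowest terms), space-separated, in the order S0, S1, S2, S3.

Answer: 220/701 142/701 192/701 147/701

Derivation:
The stationary distribution satisfies pi = pi * P, i.e.:
  pi_S0 = 3/8*pi_S0 + 5/8*pi_S1 + 1/16*pi_S2 + 1/4*pi_S3
  pi_S1 = 1/8*pi_S0 + 1/8*pi_S1 + 5/16*pi_S2 + 1/4*pi_S3
  pi_S2 = 5/16*pi_S0 + 1/16*pi_S1 + 1/2*pi_S2 + 1/8*pi_S3
  pi_S3 = 3/16*pi_S0 + 3/16*pi_S1 + 1/8*pi_S2 + 3/8*pi_S3
with normalization: pi_S0 + pi_S1 + pi_S2 + pi_S3 = 1.

Using the first 3 balance equations plus normalization, the linear system A*pi = b is:
  [-5/8, 5/8, 1/16, 1/4] . pi = 0
  [1/8, -7/8, 5/16, 1/4] . pi = 0
  [5/16, 1/16, -1/2, 1/8] . pi = 0
  [1, 1, 1, 1] . pi = 1

Solving yields:
  pi_S0 = 220/701
  pi_S1 = 142/701
  pi_S2 = 192/701
  pi_S3 = 147/701

Verification (pi * P):
  220/701*3/8 + 142/701*5/8 + 192/701*1/16 + 147/701*1/4 = 220/701 = pi_S0  (ok)
  220/701*1/8 + 142/701*1/8 + 192/701*5/16 + 147/701*1/4 = 142/701 = pi_S1  (ok)
  220/701*5/16 + 142/701*1/16 + 192/701*1/2 + 147/701*1/8 = 192/701 = pi_S2  (ok)
  220/701*3/16 + 142/701*3/16 + 192/701*1/8 + 147/701*3/8 = 147/701 = pi_S3  (ok)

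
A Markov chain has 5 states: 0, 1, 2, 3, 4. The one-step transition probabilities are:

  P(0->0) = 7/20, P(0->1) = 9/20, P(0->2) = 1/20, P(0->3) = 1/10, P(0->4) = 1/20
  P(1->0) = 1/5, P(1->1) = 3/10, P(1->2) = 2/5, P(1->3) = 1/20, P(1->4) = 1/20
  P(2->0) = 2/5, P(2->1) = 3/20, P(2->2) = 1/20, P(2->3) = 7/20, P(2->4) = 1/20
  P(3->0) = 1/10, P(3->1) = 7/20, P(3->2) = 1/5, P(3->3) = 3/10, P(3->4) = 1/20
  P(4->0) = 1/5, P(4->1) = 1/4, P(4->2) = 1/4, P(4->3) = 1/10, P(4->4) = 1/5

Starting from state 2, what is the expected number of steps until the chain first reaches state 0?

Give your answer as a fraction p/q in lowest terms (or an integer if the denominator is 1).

Let h_i = expected steps to first reach 0 from state i.
Boundary: h_0 = 0.
First-step equations for the other states:
  h_1 = 1 + 1/5*h_0 + 3/10*h_1 + 2/5*h_2 + 1/20*h_3 + 1/20*h_4
  h_2 = 1 + 2/5*h_0 + 3/20*h_1 + 1/20*h_2 + 7/20*h_3 + 1/20*h_4
  h_3 = 1 + 1/10*h_0 + 7/20*h_1 + 1/5*h_2 + 3/10*h_3 + 1/20*h_4
  h_4 = 1 + 1/5*h_0 + 1/4*h_1 + 1/4*h_2 + 1/10*h_3 + 1/5*h_4

Substituting h_0 = 0 and rearranging gives the linear system (I - Q) h = 1:
  [7/10, -2/5, -1/20, -1/20] . (h_1, h_2, h_3, h_4) = 1
  [-3/20, 19/20, -7/20, -1/20] . (h_1, h_2, h_3, h_4) = 1
  [-7/20, -1/5, 7/10, -1/20] . (h_1, h_2, h_3, h_4) = 1
  [-1/4, -1/4, -1/10, 4/5] . (h_1, h_2, h_3, h_4) = 1

Solving yields:
  h_1 = 12155/2858
  h_2 = 10795/2858
  h_3 = 42415/8574
  h_4 = 37535/8574

Starting state is 2, so the expected hitting time is h_2 = 10795/2858.

Answer: 10795/2858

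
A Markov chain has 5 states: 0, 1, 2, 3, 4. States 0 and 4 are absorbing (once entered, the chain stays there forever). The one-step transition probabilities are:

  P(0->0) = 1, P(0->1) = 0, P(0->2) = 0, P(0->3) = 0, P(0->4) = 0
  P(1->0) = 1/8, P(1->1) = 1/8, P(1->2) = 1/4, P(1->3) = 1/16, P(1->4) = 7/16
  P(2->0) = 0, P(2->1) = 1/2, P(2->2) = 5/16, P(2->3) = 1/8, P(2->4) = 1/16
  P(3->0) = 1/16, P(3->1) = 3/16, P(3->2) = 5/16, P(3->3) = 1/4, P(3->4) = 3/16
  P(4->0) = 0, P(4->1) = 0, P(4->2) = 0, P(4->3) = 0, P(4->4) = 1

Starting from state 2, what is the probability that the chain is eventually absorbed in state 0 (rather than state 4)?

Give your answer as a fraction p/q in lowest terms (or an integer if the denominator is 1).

Answer: 80/409

Derivation:
Let a_i = P(absorbed in 0 | start in state i).
Boundary conditions: a_0 = 1, a_4 = 0.
For each transient state i, a_i = sum_j P(i->j) * a_j:
  a_1 = 1/8*a_0 + 1/8*a_1 + 1/4*a_2 + 1/16*a_3 + 7/16*a_4
  a_2 = 0*a_0 + 1/2*a_1 + 5/16*a_2 + 1/8*a_3 + 1/16*a_4
  a_3 = 1/16*a_0 + 3/16*a_1 + 5/16*a_2 + 1/4*a_3 + 3/16*a_4

Substituting a_0 = 1 and a_4 = 0, rearrange to (I - Q) a = r where r[i] = P(i -> 0):
  [7/8, -1/4, -1/16] . (a_1, a_2, a_3) = 1/8
  [-1/2, 11/16, -1/8] . (a_1, a_2, a_3) = 0
  [-3/16, -5/16, 3/4] . (a_1, a_2, a_3) = 1/16

Solving yields:
  a_1 = 263/1227
  a_2 = 80/409
  a_3 = 268/1227

Starting state is 2, so the absorption probability is a_2 = 80/409.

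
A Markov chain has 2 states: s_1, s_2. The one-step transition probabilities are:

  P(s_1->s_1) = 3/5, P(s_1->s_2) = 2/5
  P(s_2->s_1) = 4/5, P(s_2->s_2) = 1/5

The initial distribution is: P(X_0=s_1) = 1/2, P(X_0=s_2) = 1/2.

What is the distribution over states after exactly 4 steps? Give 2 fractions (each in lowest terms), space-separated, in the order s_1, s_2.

Answer: 833/1250 417/1250

Derivation:
Propagating the distribution step by step (d_{t+1} = d_t * P):
d_0 = (s_1=1/2, s_2=1/2)
  d_1[s_1] = 1/2*3/5 + 1/2*4/5 = 7/10
  d_1[s_2] = 1/2*2/5 + 1/2*1/5 = 3/10
d_1 = (s_1=7/10, s_2=3/10)
  d_2[s_1] = 7/10*3/5 + 3/10*4/5 = 33/50
  d_2[s_2] = 7/10*2/5 + 3/10*1/5 = 17/50
d_2 = (s_1=33/50, s_2=17/50)
  d_3[s_1] = 33/50*3/5 + 17/50*4/5 = 167/250
  d_3[s_2] = 33/50*2/5 + 17/50*1/5 = 83/250
d_3 = (s_1=167/250, s_2=83/250)
  d_4[s_1] = 167/250*3/5 + 83/250*4/5 = 833/1250
  d_4[s_2] = 167/250*2/5 + 83/250*1/5 = 417/1250
d_4 = (s_1=833/1250, s_2=417/1250)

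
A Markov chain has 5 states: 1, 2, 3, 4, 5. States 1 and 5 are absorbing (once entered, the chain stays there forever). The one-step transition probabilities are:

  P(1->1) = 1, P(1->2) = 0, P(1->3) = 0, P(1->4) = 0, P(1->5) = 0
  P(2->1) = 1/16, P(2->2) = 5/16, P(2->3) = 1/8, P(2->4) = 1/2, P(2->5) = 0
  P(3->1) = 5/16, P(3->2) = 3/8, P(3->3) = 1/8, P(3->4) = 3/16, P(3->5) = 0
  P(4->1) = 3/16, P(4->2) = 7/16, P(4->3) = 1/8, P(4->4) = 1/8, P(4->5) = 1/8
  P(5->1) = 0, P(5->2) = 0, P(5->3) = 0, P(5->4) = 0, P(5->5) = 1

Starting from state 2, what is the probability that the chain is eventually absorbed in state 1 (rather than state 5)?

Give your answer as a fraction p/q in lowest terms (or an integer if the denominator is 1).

Answer: 191/250

Derivation:
Let a_i = P(absorbed in 1 | start in state i).
Boundary conditions: a_1 = 1, a_5 = 0.
For each transient state i, a_i = sum_j P(i->j) * a_j:
  a_2 = 1/16*a_1 + 5/16*a_2 + 1/8*a_3 + 1/2*a_4 + 0*a_5
  a_3 = 5/16*a_1 + 3/8*a_2 + 1/8*a_3 + 3/16*a_4 + 0*a_5
  a_4 = 3/16*a_1 + 7/16*a_2 + 1/8*a_3 + 1/8*a_4 + 1/8*a_5

Substituting a_1 = 1 and a_5 = 0, rearrange to (I - Q) a = r where r[i] = P(i -> 1):
  [11/16, -1/8, -1/2] . (a_2, a_3, a_4) = 1/16
  [-3/8, 7/8, -3/16] . (a_2, a_3, a_4) = 5/16
  [-7/16, -1/8, 7/8] . (a_2, a_3, a_4) = 3/16

Solving yields:
  a_2 = 191/250
  a_3 = 419/500
  a_4 = 179/250

Starting state is 2, so the absorption probability is a_2 = 191/250.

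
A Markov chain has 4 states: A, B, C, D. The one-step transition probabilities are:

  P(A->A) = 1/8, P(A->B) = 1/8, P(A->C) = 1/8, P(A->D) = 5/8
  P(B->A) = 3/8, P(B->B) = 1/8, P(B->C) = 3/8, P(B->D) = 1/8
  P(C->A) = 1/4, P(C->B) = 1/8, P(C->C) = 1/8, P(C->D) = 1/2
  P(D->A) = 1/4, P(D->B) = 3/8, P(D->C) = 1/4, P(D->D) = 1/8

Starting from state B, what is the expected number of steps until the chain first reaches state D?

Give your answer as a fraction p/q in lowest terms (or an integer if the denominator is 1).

Answer: 392/139

Derivation:
Let h_i = expected steps to first reach D from state i.
Boundary: h_D = 0.
First-step equations for the other states:
  h_A = 1 + 1/8*h_A + 1/8*h_B + 1/8*h_C + 5/8*h_D
  h_B = 1 + 3/8*h_A + 1/8*h_B + 3/8*h_C + 1/8*h_D
  h_C = 1 + 1/4*h_A + 1/8*h_B + 1/8*h_C + 1/2*h_D

Substituting h_D = 0 and rearranging gives the linear system (I - Q) h = 1:
  [7/8, -1/8, -1/8] . (h_A, h_B, h_C) = 1
  [-3/8, 7/8, -3/8] . (h_A, h_B, h_C) = 1
  [-1/4, -1/8, 7/8] . (h_A, h_B, h_C) = 1

Solving yields:
  h_A = 256/139
  h_B = 392/139
  h_C = 288/139

Starting state is B, so the expected hitting time is h_B = 392/139.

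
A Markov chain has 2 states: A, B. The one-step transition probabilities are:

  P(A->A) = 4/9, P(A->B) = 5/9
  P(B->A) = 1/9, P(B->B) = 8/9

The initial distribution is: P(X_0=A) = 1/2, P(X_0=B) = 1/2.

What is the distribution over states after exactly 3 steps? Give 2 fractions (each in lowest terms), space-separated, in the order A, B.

Answer: 29/162 133/162

Derivation:
Propagating the distribution step by step (d_{t+1} = d_t * P):
d_0 = (A=1/2, B=1/2)
  d_1[A] = 1/2*4/9 + 1/2*1/9 = 5/18
  d_1[B] = 1/2*5/9 + 1/2*8/9 = 13/18
d_1 = (A=5/18, B=13/18)
  d_2[A] = 5/18*4/9 + 13/18*1/9 = 11/54
  d_2[B] = 5/18*5/9 + 13/18*8/9 = 43/54
d_2 = (A=11/54, B=43/54)
  d_3[A] = 11/54*4/9 + 43/54*1/9 = 29/162
  d_3[B] = 11/54*5/9 + 43/54*8/9 = 133/162
d_3 = (A=29/162, B=133/162)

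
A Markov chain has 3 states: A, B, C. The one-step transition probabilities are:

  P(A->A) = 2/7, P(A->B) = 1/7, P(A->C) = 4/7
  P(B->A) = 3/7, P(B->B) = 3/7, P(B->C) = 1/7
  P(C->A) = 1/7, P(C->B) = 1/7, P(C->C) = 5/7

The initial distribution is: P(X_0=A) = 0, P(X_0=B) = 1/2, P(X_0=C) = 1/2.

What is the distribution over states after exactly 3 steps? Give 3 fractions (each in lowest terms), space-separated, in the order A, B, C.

Answer: 12/49 71/343 188/343

Derivation:
Propagating the distribution step by step (d_{t+1} = d_t * P):
d_0 = (A=0, B=1/2, C=1/2)
  d_1[A] = 0*2/7 + 1/2*3/7 + 1/2*1/7 = 2/7
  d_1[B] = 0*1/7 + 1/2*3/7 + 1/2*1/7 = 2/7
  d_1[C] = 0*4/7 + 1/2*1/7 + 1/2*5/7 = 3/7
d_1 = (A=2/7, B=2/7, C=3/7)
  d_2[A] = 2/7*2/7 + 2/7*3/7 + 3/7*1/7 = 13/49
  d_2[B] = 2/7*1/7 + 2/7*3/7 + 3/7*1/7 = 11/49
  d_2[C] = 2/7*4/7 + 2/7*1/7 + 3/7*5/7 = 25/49
d_2 = (A=13/49, B=11/49, C=25/49)
  d_3[A] = 13/49*2/7 + 11/49*3/7 + 25/49*1/7 = 12/49
  d_3[B] = 13/49*1/7 + 11/49*3/7 + 25/49*1/7 = 71/343
  d_3[C] = 13/49*4/7 + 11/49*1/7 + 25/49*5/7 = 188/343
d_3 = (A=12/49, B=71/343, C=188/343)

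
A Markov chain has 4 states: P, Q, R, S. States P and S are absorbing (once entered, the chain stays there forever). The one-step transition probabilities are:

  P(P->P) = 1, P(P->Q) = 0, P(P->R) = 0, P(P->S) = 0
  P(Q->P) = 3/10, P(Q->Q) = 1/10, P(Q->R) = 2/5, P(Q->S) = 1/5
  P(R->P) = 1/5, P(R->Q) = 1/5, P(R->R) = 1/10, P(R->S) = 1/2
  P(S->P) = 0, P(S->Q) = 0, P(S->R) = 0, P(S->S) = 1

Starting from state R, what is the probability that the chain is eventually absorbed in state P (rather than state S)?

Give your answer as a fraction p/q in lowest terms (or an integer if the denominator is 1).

Answer: 24/73

Derivation:
Let a_i = P(absorbed in P | start in state i).
Boundary conditions: a_P = 1, a_S = 0.
For each transient state i, a_i = sum_j P(i->j) * a_j:
  a_Q = 3/10*a_P + 1/10*a_Q + 2/5*a_R + 1/5*a_S
  a_R = 1/5*a_P + 1/5*a_Q + 1/10*a_R + 1/2*a_S

Substituting a_P = 1 and a_S = 0, rearrange to (I - Q) a = r where r[i] = P(i -> P):
  [9/10, -2/5] . (a_Q, a_R) = 3/10
  [-1/5, 9/10] . (a_Q, a_R) = 1/5

Solving yields:
  a_Q = 35/73
  a_R = 24/73

Starting state is R, so the absorption probability is a_R = 24/73.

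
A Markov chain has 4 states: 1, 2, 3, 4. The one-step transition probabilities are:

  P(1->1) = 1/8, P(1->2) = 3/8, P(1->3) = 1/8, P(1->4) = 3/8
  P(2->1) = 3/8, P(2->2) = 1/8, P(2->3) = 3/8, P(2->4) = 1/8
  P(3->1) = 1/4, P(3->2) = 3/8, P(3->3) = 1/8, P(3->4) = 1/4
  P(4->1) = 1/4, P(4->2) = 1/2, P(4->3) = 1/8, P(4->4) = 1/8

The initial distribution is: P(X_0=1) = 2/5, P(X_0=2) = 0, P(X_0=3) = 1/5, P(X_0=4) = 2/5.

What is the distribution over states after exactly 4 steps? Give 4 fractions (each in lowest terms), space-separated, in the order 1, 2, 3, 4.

Answer: 2651/10240 3297/10240 2109/10240 2183/10240

Derivation:
Propagating the distribution step by step (d_{t+1} = d_t * P):
d_0 = (1=2/5, 2=0, 3=1/5, 4=2/5)
  d_1[1] = 2/5*1/8 + 0*3/8 + 1/5*1/4 + 2/5*1/4 = 1/5
  d_1[2] = 2/5*3/8 + 0*1/8 + 1/5*3/8 + 2/5*1/2 = 17/40
  d_1[3] = 2/5*1/8 + 0*3/8 + 1/5*1/8 + 2/5*1/8 = 1/8
  d_1[4] = 2/5*3/8 + 0*1/8 + 1/5*1/4 + 2/5*1/8 = 1/4
d_1 = (1=1/5, 2=17/40, 3=1/8, 4=1/4)
  d_2[1] = 1/5*1/8 + 17/40*3/8 + 1/8*1/4 + 1/4*1/4 = 89/320
  d_2[2] = 1/5*3/8 + 17/40*1/8 + 1/8*3/8 + 1/4*1/2 = 3/10
  d_2[3] = 1/5*1/8 + 17/40*3/8 + 1/8*1/8 + 1/4*1/8 = 37/160
  d_2[4] = 1/5*3/8 + 17/40*1/8 + 1/8*1/4 + 1/4*1/8 = 61/320
d_2 = (1=89/320, 2=3/10, 3=37/160, 4=61/320)
  d_3[1] = 89/320*1/8 + 3/10*3/8 + 37/160*1/4 + 61/320*1/4 = 647/2560
  d_3[2] = 89/320*3/8 + 3/10*1/8 + 37/160*3/8 + 61/320*1/2 = 829/2560
  d_3[3] = 89/320*1/8 + 3/10*3/8 + 37/160*1/8 + 61/320*1/8 = 1/5
  d_3[4] = 89/320*3/8 + 3/10*1/8 + 37/160*1/4 + 61/320*1/8 = 143/640
d_3 = (1=647/2560, 2=829/2560, 3=1/5, 4=143/640)
  d_4[1] = 647/2560*1/8 + 829/2560*3/8 + 1/5*1/4 + 143/640*1/4 = 2651/10240
  d_4[2] = 647/2560*3/8 + 829/2560*1/8 + 1/5*3/8 + 143/640*1/2 = 3297/10240
  d_4[3] = 647/2560*1/8 + 829/2560*3/8 + 1/5*1/8 + 143/640*1/8 = 2109/10240
  d_4[4] = 647/2560*3/8 + 829/2560*1/8 + 1/5*1/4 + 143/640*1/8 = 2183/10240
d_4 = (1=2651/10240, 2=3297/10240, 3=2109/10240, 4=2183/10240)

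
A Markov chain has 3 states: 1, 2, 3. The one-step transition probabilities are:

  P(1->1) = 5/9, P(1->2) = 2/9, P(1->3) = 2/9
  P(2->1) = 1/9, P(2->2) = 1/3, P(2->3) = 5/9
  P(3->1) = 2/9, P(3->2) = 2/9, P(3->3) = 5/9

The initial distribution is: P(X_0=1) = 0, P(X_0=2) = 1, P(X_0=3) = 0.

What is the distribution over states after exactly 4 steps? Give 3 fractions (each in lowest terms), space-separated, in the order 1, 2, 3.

Propagating the distribution step by step (d_{t+1} = d_t * P):
d_0 = (1=0, 2=1, 3=0)
  d_1[1] = 0*5/9 + 1*1/9 + 0*2/9 = 1/9
  d_1[2] = 0*2/9 + 1*1/3 + 0*2/9 = 1/3
  d_1[3] = 0*2/9 + 1*5/9 + 0*5/9 = 5/9
d_1 = (1=1/9, 2=1/3, 3=5/9)
  d_2[1] = 1/9*5/9 + 1/3*1/9 + 5/9*2/9 = 2/9
  d_2[2] = 1/9*2/9 + 1/3*1/3 + 5/9*2/9 = 7/27
  d_2[3] = 1/9*2/9 + 1/3*5/9 + 5/9*5/9 = 14/27
d_2 = (1=2/9, 2=7/27, 3=14/27)
  d_3[1] = 2/9*5/9 + 7/27*1/9 + 14/27*2/9 = 65/243
  d_3[2] = 2/9*2/9 + 7/27*1/3 + 14/27*2/9 = 61/243
  d_3[3] = 2/9*2/9 + 7/27*5/9 + 14/27*5/9 = 13/27
d_3 = (1=65/243, 2=61/243, 3=13/27)
  d_4[1] = 65/243*5/9 + 61/243*1/9 + 13/27*2/9 = 620/2187
  d_4[2] = 65/243*2/9 + 61/243*1/3 + 13/27*2/9 = 547/2187
  d_4[3] = 65/243*2/9 + 61/243*5/9 + 13/27*5/9 = 340/729
d_4 = (1=620/2187, 2=547/2187, 3=340/729)

Answer: 620/2187 547/2187 340/729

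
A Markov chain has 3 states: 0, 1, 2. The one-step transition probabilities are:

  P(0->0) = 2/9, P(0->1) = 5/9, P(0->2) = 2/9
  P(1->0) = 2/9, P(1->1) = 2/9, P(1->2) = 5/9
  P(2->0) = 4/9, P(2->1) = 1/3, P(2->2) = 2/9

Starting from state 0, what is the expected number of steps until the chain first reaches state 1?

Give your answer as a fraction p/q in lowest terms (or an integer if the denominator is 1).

Let h_i = expected steps to first reach 1 from state i.
Boundary: h_1 = 0.
First-step equations for the other states:
  h_0 = 1 + 2/9*h_0 + 5/9*h_1 + 2/9*h_2
  h_2 = 1 + 4/9*h_0 + 1/3*h_1 + 2/9*h_2

Substituting h_1 = 0 and rearranging gives the linear system (I - Q) h = 1:
  [7/9, -2/9] . (h_0, h_2) = 1
  [-4/9, 7/9] . (h_0, h_2) = 1

Solving yields:
  h_0 = 81/41
  h_2 = 99/41

Starting state is 0, so the expected hitting time is h_0 = 81/41.

Answer: 81/41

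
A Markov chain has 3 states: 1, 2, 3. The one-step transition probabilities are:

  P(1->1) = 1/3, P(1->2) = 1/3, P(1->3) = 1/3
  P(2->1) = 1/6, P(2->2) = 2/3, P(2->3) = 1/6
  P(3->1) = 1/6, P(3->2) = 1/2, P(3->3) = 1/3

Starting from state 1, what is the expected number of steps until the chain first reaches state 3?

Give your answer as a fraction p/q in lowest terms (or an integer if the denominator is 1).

Let h_i = expected steps to first reach 3 from state i.
Boundary: h_3 = 0.
First-step equations for the other states:
  h_1 = 1 + 1/3*h_1 + 1/3*h_2 + 1/3*h_3
  h_2 = 1 + 1/6*h_1 + 2/3*h_2 + 1/6*h_3

Substituting h_3 = 0 and rearranging gives the linear system (I - Q) h = 1:
  [2/3, -1/3] . (h_1, h_2) = 1
  [-1/6, 1/3] . (h_1, h_2) = 1

Solving yields:
  h_1 = 4
  h_2 = 5

Starting state is 1, so the expected hitting time is h_1 = 4.

Answer: 4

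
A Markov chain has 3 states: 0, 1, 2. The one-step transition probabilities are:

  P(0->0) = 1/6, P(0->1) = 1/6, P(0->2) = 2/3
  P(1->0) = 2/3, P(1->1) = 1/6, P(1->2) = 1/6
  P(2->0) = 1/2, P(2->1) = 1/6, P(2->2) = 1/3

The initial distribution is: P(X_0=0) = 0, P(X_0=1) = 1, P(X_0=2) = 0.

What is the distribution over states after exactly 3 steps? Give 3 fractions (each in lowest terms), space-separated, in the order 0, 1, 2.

Answer: 23/54 1/6 11/27

Derivation:
Propagating the distribution step by step (d_{t+1} = d_t * P):
d_0 = (0=0, 1=1, 2=0)
  d_1[0] = 0*1/6 + 1*2/3 + 0*1/2 = 2/3
  d_1[1] = 0*1/6 + 1*1/6 + 0*1/6 = 1/6
  d_1[2] = 0*2/3 + 1*1/6 + 0*1/3 = 1/6
d_1 = (0=2/3, 1=1/6, 2=1/6)
  d_2[0] = 2/3*1/6 + 1/6*2/3 + 1/6*1/2 = 11/36
  d_2[1] = 2/3*1/6 + 1/6*1/6 + 1/6*1/6 = 1/6
  d_2[2] = 2/3*2/3 + 1/6*1/6 + 1/6*1/3 = 19/36
d_2 = (0=11/36, 1=1/6, 2=19/36)
  d_3[0] = 11/36*1/6 + 1/6*2/3 + 19/36*1/2 = 23/54
  d_3[1] = 11/36*1/6 + 1/6*1/6 + 19/36*1/6 = 1/6
  d_3[2] = 11/36*2/3 + 1/6*1/6 + 19/36*1/3 = 11/27
d_3 = (0=23/54, 1=1/6, 2=11/27)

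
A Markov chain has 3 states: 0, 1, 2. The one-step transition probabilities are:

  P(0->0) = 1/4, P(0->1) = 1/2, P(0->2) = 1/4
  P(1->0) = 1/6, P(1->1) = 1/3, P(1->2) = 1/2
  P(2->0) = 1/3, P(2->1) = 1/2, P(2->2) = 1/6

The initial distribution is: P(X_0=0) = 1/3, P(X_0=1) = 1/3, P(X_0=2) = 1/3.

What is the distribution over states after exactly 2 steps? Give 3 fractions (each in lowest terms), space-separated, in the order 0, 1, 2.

Answer: 103/432 23/54 145/432

Derivation:
Propagating the distribution step by step (d_{t+1} = d_t * P):
d_0 = (0=1/3, 1=1/3, 2=1/3)
  d_1[0] = 1/3*1/4 + 1/3*1/6 + 1/3*1/3 = 1/4
  d_1[1] = 1/3*1/2 + 1/3*1/3 + 1/3*1/2 = 4/9
  d_1[2] = 1/3*1/4 + 1/3*1/2 + 1/3*1/6 = 11/36
d_1 = (0=1/4, 1=4/9, 2=11/36)
  d_2[0] = 1/4*1/4 + 4/9*1/6 + 11/36*1/3 = 103/432
  d_2[1] = 1/4*1/2 + 4/9*1/3 + 11/36*1/2 = 23/54
  d_2[2] = 1/4*1/4 + 4/9*1/2 + 11/36*1/6 = 145/432
d_2 = (0=103/432, 1=23/54, 2=145/432)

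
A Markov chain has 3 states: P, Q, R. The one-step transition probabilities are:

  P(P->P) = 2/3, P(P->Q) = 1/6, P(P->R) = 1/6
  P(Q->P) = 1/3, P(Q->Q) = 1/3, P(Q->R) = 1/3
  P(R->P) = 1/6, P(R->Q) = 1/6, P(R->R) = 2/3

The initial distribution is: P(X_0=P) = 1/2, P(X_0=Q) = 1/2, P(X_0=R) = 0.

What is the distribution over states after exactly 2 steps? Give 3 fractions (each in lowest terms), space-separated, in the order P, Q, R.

Propagating the distribution step by step (d_{t+1} = d_t * P):
d_0 = (P=1/2, Q=1/2, R=0)
  d_1[P] = 1/2*2/3 + 1/2*1/3 + 0*1/6 = 1/2
  d_1[Q] = 1/2*1/6 + 1/2*1/3 + 0*1/6 = 1/4
  d_1[R] = 1/2*1/6 + 1/2*1/3 + 0*2/3 = 1/4
d_1 = (P=1/2, Q=1/4, R=1/4)
  d_2[P] = 1/2*2/3 + 1/4*1/3 + 1/4*1/6 = 11/24
  d_2[Q] = 1/2*1/6 + 1/4*1/3 + 1/4*1/6 = 5/24
  d_2[R] = 1/2*1/6 + 1/4*1/3 + 1/4*2/3 = 1/3
d_2 = (P=11/24, Q=5/24, R=1/3)

Answer: 11/24 5/24 1/3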